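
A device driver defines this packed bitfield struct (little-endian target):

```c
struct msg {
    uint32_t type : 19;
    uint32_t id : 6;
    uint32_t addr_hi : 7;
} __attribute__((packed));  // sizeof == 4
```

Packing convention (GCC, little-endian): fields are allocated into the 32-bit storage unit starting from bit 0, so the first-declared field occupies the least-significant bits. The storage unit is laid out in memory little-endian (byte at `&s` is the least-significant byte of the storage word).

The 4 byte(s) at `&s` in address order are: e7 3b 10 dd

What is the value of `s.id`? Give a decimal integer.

[0]=0xe7 [1]=0x3b [2]=0x10 [3]=0xdd (little-endian) → word 0xdd103be7
type [0+:19] = (word>>0) & 0x7ffff = 15335
id [19+:6] = (word>>19) & 0x3f = 34  ←
addr_hi [25+:7] = (word>>25) & 0x7f = 110

34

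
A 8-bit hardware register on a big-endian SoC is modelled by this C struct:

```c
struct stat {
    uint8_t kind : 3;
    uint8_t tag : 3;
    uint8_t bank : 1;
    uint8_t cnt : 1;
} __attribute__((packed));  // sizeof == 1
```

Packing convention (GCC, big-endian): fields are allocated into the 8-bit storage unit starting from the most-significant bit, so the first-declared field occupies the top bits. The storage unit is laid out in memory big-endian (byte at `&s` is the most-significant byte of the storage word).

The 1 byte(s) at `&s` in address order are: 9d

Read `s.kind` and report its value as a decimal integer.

[0]=0x9d (big-endian) → word 0x9d
kind:3 @ bit 5 → (0x9d>>5)&0x7 = 0x4  ←
tag:3 @ bit 2 → (0x9d>>2)&0x7 = 0x7
bank:1 @ bit 1 → (0x9d>>1)&0x1 = 0x0
cnt:1 @ bit 0 → (0x9d>>0)&0x1 = 0x1

4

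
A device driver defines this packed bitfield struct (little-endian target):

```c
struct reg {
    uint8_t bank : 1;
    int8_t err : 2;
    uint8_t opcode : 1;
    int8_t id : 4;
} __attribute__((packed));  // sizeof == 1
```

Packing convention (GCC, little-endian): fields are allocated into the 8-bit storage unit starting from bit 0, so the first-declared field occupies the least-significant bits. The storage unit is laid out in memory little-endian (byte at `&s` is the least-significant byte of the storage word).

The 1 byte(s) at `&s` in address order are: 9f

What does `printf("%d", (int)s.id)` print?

-7

[0]=0x9f (little-endian) → word 0x9f
bank [0+:1] = (word>>0) & 0x1 = 1
err [1+:2] = (word>>1) & 0x3 = 3
opcode [3+:1] = (word>>3) & 0x1 = 1
id [4+:4] = (word>>4) & 0xf = 9  ←
id signed 4b, MSB=1: 9 - 16 = -7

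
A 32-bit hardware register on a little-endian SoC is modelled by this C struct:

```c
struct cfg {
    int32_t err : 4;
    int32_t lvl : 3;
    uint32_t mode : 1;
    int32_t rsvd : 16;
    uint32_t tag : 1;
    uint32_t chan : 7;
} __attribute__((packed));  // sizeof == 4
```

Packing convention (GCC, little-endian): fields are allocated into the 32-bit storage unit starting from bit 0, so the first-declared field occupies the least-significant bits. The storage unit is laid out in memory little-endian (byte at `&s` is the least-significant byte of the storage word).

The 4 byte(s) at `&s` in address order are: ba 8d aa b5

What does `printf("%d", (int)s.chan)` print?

[0]=0xba [1]=0x8d [2]=0xaa [3]=0xb5 (little-endian) → word 0xb5aa8dba
err [0+:4] = (word>>0) & 0xf = 10
lvl [4+:3] = (word>>4) & 0x7 = 3
mode [7+:1] = (word>>7) & 0x1 = 1
rsvd [8+:16] = (word>>8) & 0xffff = 43661
tag [24+:1] = (word>>24) & 0x1 = 1
chan [25+:7] = (word>>25) & 0x7f = 90  ←

90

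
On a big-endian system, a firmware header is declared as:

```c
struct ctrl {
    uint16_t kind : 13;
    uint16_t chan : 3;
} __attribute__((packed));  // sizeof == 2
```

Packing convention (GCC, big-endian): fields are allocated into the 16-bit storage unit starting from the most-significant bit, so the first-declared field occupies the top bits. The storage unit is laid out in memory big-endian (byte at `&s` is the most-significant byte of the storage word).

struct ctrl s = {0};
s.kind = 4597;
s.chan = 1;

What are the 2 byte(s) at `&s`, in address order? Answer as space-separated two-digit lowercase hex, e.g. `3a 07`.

8f a9

kind:13 = 4597 → 0x11f5 << 3 → word 0x8fa8
chan:3 = 1 → 0x1 << 0 → word 0x8fa9
word = 0x8fa9 → big-endian bytes:
  [0]=0x8f  [1]=0xa9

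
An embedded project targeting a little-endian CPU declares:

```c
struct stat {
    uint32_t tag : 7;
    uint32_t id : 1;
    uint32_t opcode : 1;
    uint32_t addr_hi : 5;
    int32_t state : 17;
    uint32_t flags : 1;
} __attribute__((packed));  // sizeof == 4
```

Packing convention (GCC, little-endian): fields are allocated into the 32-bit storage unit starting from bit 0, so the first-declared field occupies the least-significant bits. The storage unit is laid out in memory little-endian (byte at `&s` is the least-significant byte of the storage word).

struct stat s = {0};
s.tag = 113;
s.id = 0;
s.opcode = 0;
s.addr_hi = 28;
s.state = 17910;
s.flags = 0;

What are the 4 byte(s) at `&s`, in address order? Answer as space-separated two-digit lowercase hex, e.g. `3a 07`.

71 b8 7d 11

tag:7 = 113 → 0x71 << 0 → word 0x00000071
id:1 = 0 → 0x0 << 7 → word 0x00000071
opcode:1 = 0 → 0x0 << 8 → word 0x00000071
addr_hi:5 = 28 → 0x1c << 9 → word 0x00003871
state:17 = 17910 → 0x45f6 << 14 → word 0x117db871
flags:1 = 0 → 0x0 << 31 → word 0x117db871
word = 0x117db871 → little-endian bytes:
  [0]=0x71  [1]=0xb8  [2]=0x7d  [3]=0x11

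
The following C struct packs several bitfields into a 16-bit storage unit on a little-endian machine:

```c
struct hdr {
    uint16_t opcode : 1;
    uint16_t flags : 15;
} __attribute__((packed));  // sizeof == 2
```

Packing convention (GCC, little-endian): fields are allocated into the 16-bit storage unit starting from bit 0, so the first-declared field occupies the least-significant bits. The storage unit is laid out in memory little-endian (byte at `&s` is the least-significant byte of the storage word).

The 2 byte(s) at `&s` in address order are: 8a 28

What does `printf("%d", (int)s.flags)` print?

[0]=0x8a [1]=0x28 (little-endian) → word 0x288a
opcode:1 @ bit 0 → (0x288a>>0)&0x1 = 0x0
flags:15 @ bit 1 → (0x288a>>1)&0x7fff = 0x1445  ←

5189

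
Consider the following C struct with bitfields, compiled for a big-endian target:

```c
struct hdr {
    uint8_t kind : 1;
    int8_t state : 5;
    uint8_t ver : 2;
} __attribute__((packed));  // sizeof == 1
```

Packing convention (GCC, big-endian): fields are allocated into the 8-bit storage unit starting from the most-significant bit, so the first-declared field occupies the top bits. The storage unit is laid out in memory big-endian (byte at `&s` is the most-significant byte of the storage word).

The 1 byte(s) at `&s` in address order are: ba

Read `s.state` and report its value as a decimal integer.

14

[0]=0xba (big-endian) → word 0xba
kind:1 @ bit 7 → (0xba>>7)&0x1 = 0x1
state:5 @ bit 2 → (0xba>>2)&0x1f = 0xe  ←
ver:2 @ bit 0 → (0xba>>0)&0x3 = 0x2
state signed 5b, MSB=0: value = 14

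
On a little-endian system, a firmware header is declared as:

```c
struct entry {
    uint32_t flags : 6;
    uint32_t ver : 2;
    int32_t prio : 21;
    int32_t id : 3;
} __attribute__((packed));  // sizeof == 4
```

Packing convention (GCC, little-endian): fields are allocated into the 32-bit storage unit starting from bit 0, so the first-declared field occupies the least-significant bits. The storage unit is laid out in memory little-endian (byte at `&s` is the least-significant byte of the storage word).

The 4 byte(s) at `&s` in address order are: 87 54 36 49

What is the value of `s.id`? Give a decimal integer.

2

[0]=0x87 [1]=0x54 [2]=0x36 [3]=0x49 (little-endian) → word 0x49365487
flags:6 @ bit 0 → (0x49365487>>0)&0x3f = 0x7
ver:2 @ bit 6 → (0x49365487>>6)&0x3 = 0x2
prio:21 @ bit 8 → (0x49365487>>8)&0x1fffff = 0x93654
id:3 @ bit 29 → (0x49365487>>29)&0x7 = 0x2  ←
id signed 3b, MSB=0: value = 2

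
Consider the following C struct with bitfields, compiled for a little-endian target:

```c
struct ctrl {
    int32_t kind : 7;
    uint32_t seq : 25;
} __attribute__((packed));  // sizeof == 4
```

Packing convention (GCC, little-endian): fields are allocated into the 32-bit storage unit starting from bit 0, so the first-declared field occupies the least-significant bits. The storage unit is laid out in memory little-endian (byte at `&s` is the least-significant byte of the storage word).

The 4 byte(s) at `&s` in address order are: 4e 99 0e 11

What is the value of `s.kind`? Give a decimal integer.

-50

[0]=0x4e [1]=0x99 [2]=0x0e [3]=0x11 (little-endian) → word 0x110e994e
kind [0+:7] = (word>>0) & 0x7f = 78  ←
seq [7+:25] = (word>>7) & 0x1ffffff = 2235698
kind signed 7b, MSB=1: 78 - 128 = -50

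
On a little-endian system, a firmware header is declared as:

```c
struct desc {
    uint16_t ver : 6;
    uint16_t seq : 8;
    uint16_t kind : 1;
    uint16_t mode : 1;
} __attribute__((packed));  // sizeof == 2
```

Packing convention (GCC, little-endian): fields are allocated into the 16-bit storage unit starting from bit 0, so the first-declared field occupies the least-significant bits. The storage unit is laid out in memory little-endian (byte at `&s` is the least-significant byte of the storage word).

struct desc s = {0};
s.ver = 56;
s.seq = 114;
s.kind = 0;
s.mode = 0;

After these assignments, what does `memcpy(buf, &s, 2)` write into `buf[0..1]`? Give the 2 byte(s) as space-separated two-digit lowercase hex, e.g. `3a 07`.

b8 1c

ver (6b) val=56 bits=0x38 at bit 0: 0x0038
seq (8b) val=114 bits=0x72 at bit 6: 0x1cb8
kind (1b) val=0 bits=0x0 at bit 14: 0x1cb8
mode (1b) val=0 bits=0x0 at bit 15: 0x1cb8
word = 0x1cb8 → little-endian bytes:
  [0]=0xb8  [1]=0x1c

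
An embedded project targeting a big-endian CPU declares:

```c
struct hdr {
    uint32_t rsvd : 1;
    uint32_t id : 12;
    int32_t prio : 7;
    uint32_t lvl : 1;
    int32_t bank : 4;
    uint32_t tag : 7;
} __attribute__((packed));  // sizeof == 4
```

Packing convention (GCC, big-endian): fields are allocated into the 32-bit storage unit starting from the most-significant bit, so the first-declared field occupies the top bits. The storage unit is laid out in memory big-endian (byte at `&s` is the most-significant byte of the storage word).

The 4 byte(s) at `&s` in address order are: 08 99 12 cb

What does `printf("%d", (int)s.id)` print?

[0]=0x08 [1]=0x99 [2]=0x12 [3]=0xcb (big-endian) → word 0x089912cb
rsvd [31+:1] = (word>>31) & 0x1 = 0
id [19+:12] = (word>>19) & 0xfff = 275  ←
prio [12+:7] = (word>>12) & 0x7f = 17
lvl [11+:1] = (word>>11) & 0x1 = 0
bank [7+:4] = (word>>7) & 0xf = 5
tag [0+:7] = (word>>0) & 0x7f = 75

275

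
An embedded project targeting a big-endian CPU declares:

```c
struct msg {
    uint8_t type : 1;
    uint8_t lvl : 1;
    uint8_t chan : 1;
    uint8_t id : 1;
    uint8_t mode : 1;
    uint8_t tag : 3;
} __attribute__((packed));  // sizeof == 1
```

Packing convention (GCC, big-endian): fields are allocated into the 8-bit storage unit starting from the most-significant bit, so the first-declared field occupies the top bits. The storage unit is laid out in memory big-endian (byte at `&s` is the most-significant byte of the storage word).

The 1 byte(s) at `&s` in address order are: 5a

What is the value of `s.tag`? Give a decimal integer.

2

[0]=0x5a (big-endian) → word 0x5a
type:1 @ bit 7 → (0x5a>>7)&0x1 = 0x0
lvl:1 @ bit 6 → (0x5a>>6)&0x1 = 0x1
chan:1 @ bit 5 → (0x5a>>5)&0x1 = 0x0
id:1 @ bit 4 → (0x5a>>4)&0x1 = 0x1
mode:1 @ bit 3 → (0x5a>>3)&0x1 = 0x1
tag:3 @ bit 0 → (0x5a>>0)&0x7 = 0x2  ←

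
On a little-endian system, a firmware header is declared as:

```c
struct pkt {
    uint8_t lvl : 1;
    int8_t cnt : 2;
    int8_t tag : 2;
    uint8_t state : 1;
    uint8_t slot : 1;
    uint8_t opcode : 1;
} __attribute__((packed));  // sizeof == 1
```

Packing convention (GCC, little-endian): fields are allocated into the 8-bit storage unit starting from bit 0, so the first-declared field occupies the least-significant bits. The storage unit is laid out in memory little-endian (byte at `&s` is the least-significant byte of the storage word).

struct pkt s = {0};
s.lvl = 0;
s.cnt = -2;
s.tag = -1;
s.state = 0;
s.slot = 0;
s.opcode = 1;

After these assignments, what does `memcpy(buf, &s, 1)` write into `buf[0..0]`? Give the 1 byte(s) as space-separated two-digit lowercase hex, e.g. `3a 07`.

9c

[0+:1] lvl=0 & 0x1 = 0x0; word=0x00
[1+:2] cnt=-2 & 0x3 = 0x2; word=0x04
[3+:2] tag=-1 & 0x3 = 0x3; word=0x1c
[5+:1] state=0 & 0x1 = 0x0; word=0x1c
[6+:1] slot=0 & 0x1 = 0x0; word=0x1c
[7+:1] opcode=1 & 0x1 = 0x1; word=0x9c
word = 0x9c → little-endian bytes:
  [0]=0x9c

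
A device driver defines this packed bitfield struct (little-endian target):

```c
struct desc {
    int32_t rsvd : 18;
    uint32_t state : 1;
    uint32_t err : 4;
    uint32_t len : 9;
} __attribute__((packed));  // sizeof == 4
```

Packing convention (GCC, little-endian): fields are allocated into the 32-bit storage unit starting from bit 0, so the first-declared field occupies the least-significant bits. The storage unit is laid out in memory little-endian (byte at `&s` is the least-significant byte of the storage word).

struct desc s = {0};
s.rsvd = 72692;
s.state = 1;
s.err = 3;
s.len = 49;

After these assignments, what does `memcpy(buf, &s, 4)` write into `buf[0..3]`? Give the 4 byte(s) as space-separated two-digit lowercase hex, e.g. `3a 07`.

f4 1b 9d 18

rsvd (18b) val=72692 bits=0x11bf4 at bit 0: 0x00011bf4
state (1b) val=1 bits=0x1 at bit 18: 0x00051bf4
err (4b) val=3 bits=0x3 at bit 19: 0x001d1bf4
len (9b) val=49 bits=0x31 at bit 23: 0x189d1bf4
word = 0x189d1bf4 → little-endian bytes:
  [0]=0xf4  [1]=0x1b  [2]=0x9d  [3]=0x18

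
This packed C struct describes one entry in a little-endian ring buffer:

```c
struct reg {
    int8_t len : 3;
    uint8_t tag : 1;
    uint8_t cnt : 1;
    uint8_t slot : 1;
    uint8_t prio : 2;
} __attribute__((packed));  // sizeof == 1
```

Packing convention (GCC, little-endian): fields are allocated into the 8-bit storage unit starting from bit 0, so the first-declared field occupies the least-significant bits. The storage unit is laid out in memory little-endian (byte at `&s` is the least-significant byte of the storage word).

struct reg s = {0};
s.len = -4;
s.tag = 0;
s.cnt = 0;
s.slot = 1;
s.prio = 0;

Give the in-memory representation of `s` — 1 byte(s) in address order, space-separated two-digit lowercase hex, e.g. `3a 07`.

len:3 = -4 → 0x4 << 0 → word 0x04
tag:1 = 0 → 0x0 << 3 → word 0x04
cnt:1 = 0 → 0x0 << 4 → word 0x04
slot:1 = 1 → 0x1 << 5 → word 0x24
prio:2 = 0 → 0x0 << 6 → word 0x24
word = 0x24 → little-endian bytes:
  [0]=0x24

24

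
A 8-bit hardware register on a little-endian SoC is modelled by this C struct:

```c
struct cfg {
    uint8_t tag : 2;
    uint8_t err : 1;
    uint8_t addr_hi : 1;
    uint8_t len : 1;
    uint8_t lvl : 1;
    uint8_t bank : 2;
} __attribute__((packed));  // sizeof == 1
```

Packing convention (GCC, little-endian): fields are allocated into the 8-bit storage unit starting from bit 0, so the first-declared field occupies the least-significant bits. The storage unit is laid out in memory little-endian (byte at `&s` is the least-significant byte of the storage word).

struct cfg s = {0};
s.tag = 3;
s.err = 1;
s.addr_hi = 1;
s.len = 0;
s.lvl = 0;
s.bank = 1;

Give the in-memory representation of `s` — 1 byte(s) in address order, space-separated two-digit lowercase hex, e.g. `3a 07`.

4f

[0+:2] tag=3 & 0x3 = 0x3; word=0x03
[2+:1] err=1 & 0x1 = 0x1; word=0x07
[3+:1] addr_hi=1 & 0x1 = 0x1; word=0x0f
[4+:1] len=0 & 0x1 = 0x0; word=0x0f
[5+:1] lvl=0 & 0x1 = 0x0; word=0x0f
[6+:2] bank=1 & 0x3 = 0x1; word=0x4f
word = 0x4f → little-endian bytes:
  [0]=0x4f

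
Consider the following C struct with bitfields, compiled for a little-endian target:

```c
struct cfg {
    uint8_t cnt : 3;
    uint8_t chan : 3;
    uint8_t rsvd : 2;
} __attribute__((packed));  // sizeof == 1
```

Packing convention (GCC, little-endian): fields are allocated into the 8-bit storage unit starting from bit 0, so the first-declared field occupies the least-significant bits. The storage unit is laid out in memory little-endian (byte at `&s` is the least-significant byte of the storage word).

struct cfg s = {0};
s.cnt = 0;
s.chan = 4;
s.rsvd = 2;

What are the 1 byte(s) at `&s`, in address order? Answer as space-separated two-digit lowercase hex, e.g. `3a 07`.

a0

cnt:3 = 0 → 0x0 << 0 → word 0x00
chan:3 = 4 → 0x4 << 3 → word 0x20
rsvd:2 = 2 → 0x2 << 6 → word 0xa0
word = 0xa0 → little-endian bytes:
  [0]=0xa0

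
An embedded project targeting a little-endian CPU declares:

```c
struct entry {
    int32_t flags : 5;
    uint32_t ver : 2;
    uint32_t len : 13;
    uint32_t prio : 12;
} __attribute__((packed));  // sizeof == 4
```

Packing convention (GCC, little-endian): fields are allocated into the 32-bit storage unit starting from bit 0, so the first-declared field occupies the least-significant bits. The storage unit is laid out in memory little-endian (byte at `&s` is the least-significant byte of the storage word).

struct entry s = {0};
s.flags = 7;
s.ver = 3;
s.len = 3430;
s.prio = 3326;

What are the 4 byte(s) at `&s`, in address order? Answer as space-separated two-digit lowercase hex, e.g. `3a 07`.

[0+:5] flags=7 & 0x1f = 0x7; word=0x00000007
[5+:2] ver=3 & 0x3 = 0x3; word=0x00000067
[7+:13] len=3430 & 0x1fff = 0xd66; word=0x0006b367
[20+:12] prio=3326 & 0xfff = 0xcfe; word=0xcfe6b367
word = 0xcfe6b367 → little-endian bytes:
  [0]=0x67  [1]=0xb3  [2]=0xe6  [3]=0xcf

67 b3 e6 cf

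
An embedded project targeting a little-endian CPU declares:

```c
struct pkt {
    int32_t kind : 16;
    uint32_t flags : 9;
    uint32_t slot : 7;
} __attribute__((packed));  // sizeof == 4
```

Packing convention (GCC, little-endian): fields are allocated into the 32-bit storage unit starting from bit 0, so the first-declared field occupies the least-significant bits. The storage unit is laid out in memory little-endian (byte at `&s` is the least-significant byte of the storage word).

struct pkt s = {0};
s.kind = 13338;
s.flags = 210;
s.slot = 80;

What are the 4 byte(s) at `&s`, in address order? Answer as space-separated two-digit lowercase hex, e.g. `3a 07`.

kind (16b) val=13338 bits=0x341a at bit 0: 0x0000341a
flags (9b) val=210 bits=0xd2 at bit 16: 0x00d2341a
slot (7b) val=80 bits=0x50 at bit 25: 0xa0d2341a
word = 0xa0d2341a → little-endian bytes:
  [0]=0x1a  [1]=0x34  [2]=0xd2  [3]=0xa0

1a 34 d2 a0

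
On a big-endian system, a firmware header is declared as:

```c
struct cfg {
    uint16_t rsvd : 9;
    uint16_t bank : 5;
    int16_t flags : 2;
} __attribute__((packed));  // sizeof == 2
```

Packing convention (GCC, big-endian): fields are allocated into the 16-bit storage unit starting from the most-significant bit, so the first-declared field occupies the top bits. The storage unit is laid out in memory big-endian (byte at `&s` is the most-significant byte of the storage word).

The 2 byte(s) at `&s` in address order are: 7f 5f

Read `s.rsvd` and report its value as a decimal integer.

[0]=0x7f [1]=0x5f (big-endian) → word 0x7f5f
rsvd [7+:9] = (word>>7) & 0x1ff = 254  ←
bank [2+:5] = (word>>2) & 0x1f = 23
flags [0+:2] = (word>>0) & 0x3 = 3

254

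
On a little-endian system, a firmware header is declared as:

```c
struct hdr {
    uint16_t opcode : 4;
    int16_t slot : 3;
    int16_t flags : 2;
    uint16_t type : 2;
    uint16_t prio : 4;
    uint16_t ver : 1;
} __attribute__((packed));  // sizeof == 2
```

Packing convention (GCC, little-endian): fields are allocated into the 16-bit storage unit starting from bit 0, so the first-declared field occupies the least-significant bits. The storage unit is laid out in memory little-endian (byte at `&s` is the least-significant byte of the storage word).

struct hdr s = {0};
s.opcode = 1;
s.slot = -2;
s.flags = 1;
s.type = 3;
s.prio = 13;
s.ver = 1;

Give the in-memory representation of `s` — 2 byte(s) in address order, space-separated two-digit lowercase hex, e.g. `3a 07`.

e1 ee

opcode (4b) val=1 bits=0x1 at bit 0: 0x0001
slot (3b) val=-2 bits=0x6 at bit 4: 0x0061
flags (2b) val=1 bits=0x1 at bit 7: 0x00e1
type (2b) val=3 bits=0x3 at bit 9: 0x06e1
prio (4b) val=13 bits=0xd at bit 11: 0x6ee1
ver (1b) val=1 bits=0x1 at bit 15: 0xeee1
word = 0xeee1 → little-endian bytes:
  [0]=0xe1  [1]=0xee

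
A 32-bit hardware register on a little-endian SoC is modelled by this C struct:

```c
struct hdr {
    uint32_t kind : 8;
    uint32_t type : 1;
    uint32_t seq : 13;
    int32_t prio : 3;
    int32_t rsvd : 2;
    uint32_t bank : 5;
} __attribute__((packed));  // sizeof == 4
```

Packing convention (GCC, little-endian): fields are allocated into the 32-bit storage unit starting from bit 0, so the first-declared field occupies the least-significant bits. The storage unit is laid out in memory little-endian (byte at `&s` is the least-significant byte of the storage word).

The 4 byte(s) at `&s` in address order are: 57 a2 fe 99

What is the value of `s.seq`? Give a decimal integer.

[0]=0x57 [1]=0xa2 [2]=0xfe [3]=0x99 (little-endian) → word 0x99fea257
kind [0+:8] = (word>>0) & 0xff = 87
type [8+:1] = (word>>8) & 0x1 = 0
seq [9+:13] = (word>>9) & 0x1fff = 8017  ←
prio [22+:3] = (word>>22) & 0x7 = 7
rsvd [25+:2] = (word>>25) & 0x3 = 0
bank [27+:5] = (word>>27) & 0x1f = 19

8017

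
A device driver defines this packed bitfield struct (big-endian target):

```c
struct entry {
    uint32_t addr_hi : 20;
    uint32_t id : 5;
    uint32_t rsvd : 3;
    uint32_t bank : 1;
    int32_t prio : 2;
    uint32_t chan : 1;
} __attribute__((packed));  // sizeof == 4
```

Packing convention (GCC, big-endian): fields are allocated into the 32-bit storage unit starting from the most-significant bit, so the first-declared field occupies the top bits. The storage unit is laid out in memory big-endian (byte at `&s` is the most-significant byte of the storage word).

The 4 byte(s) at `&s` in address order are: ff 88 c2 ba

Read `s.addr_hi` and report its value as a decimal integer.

1046668

[0]=0xff [1]=0x88 [2]=0xc2 [3]=0xba (big-endian) → word 0xff88c2ba
addr_hi:20 @ bit 12 → (0xff88c2ba>>12)&0xfffff = 0xff88c  ←
id:5 @ bit 7 → (0xff88c2ba>>7)&0x1f = 0x5
rsvd:3 @ bit 4 → (0xff88c2ba>>4)&0x7 = 0x3
bank:1 @ bit 3 → (0xff88c2ba>>3)&0x1 = 0x1
prio:2 @ bit 1 → (0xff88c2ba>>1)&0x3 = 0x1
chan:1 @ bit 0 → (0xff88c2ba>>0)&0x1 = 0x0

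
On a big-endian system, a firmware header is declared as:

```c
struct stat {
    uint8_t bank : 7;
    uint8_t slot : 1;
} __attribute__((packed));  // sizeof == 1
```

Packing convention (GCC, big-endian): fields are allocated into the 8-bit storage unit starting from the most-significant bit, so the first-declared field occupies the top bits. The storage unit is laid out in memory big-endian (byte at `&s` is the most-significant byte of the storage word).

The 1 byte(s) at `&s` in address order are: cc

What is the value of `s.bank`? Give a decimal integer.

[0]=0xcc (big-endian) → word 0xcc
bank:7 @ bit 1 → (0xcc>>1)&0x7f = 0x66  ←
slot:1 @ bit 0 → (0xcc>>0)&0x1 = 0x0

102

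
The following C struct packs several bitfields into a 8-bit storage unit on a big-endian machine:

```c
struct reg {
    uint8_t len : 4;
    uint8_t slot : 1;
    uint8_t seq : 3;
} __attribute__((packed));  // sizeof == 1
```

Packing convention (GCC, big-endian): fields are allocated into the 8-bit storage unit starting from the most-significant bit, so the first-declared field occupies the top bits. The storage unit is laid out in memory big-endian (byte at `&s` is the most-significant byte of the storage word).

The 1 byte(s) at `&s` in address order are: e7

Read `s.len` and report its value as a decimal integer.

14

[0]=0xe7 (big-endian) → word 0xe7
len [4+:4] = (word>>4) & 0xf = 14  ←
slot [3+:1] = (word>>3) & 0x1 = 0
seq [0+:3] = (word>>0) & 0x7 = 7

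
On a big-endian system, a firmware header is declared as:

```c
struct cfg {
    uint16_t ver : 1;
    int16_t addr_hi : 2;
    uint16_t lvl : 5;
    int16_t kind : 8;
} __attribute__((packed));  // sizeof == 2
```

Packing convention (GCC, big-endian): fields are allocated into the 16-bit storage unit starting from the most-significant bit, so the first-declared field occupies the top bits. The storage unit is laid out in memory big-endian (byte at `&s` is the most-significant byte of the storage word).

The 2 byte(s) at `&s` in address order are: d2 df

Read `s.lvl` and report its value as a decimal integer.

18

[0]=0xd2 [1]=0xdf (big-endian) → word 0xd2df
ver:1 @ bit 15 → (0xd2df>>15)&0x1 = 0x1
addr_hi:2 @ bit 13 → (0xd2df>>13)&0x3 = 0x2
lvl:5 @ bit 8 → (0xd2df>>8)&0x1f = 0x12  ←
kind:8 @ bit 0 → (0xd2df>>0)&0xff = 0xdf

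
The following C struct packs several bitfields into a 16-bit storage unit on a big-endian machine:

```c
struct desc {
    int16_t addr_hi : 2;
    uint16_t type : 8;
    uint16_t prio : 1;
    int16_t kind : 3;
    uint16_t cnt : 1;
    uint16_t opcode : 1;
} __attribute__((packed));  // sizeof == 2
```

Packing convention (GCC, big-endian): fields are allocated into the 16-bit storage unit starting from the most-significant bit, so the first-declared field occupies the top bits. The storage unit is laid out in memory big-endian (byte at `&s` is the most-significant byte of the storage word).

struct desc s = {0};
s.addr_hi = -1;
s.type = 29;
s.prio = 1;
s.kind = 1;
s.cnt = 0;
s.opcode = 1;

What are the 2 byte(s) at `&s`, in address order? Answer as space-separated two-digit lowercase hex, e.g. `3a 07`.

[14+:2] addr_hi=-1 & 0x3 = 0x3; word=0xc000
[6+:8] type=29 & 0xff = 0x1d; word=0xc740
[5+:1] prio=1 & 0x1 = 0x1; word=0xc760
[2+:3] kind=1 & 0x7 = 0x1; word=0xc764
[1+:1] cnt=0 & 0x1 = 0x0; word=0xc764
[0+:1] opcode=1 & 0x1 = 0x1; word=0xc765
word = 0xc765 → big-endian bytes:
  [0]=0xc7  [1]=0x65

c7 65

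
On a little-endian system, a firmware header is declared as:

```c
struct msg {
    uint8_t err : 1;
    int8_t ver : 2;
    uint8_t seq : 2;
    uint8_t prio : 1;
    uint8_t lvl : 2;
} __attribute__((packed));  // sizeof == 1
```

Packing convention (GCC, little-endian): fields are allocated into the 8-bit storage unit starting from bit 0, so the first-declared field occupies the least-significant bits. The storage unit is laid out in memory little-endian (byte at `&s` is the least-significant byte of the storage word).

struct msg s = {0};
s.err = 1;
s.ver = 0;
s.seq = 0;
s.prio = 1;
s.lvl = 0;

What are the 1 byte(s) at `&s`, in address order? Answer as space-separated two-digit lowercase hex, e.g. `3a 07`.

21

err:1 = 1 → 0x1 << 0 → word 0x01
ver:2 = 0 → 0x0 << 1 → word 0x01
seq:2 = 0 → 0x0 << 3 → word 0x01
prio:1 = 1 → 0x1 << 5 → word 0x21
lvl:2 = 0 → 0x0 << 6 → word 0x21
word = 0x21 → little-endian bytes:
  [0]=0x21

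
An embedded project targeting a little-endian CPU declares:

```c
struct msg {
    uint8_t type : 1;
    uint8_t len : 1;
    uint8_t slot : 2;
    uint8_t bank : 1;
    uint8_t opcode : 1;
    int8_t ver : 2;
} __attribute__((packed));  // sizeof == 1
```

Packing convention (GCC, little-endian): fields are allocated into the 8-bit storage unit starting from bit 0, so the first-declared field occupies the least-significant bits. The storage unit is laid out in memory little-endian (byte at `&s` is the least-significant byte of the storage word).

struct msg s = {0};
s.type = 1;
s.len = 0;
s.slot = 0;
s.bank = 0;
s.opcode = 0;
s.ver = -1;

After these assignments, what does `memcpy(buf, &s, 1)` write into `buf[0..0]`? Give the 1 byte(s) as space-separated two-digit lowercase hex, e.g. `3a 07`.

c1

[0+:1] type=1 & 0x1 = 0x1; word=0x01
[1+:1] len=0 & 0x1 = 0x0; word=0x01
[2+:2] slot=0 & 0x3 = 0x0; word=0x01
[4+:1] bank=0 & 0x1 = 0x0; word=0x01
[5+:1] opcode=0 & 0x1 = 0x0; word=0x01
[6+:2] ver=-1 & 0x3 = 0x3; word=0xc1
word = 0xc1 → little-endian bytes:
  [0]=0xc1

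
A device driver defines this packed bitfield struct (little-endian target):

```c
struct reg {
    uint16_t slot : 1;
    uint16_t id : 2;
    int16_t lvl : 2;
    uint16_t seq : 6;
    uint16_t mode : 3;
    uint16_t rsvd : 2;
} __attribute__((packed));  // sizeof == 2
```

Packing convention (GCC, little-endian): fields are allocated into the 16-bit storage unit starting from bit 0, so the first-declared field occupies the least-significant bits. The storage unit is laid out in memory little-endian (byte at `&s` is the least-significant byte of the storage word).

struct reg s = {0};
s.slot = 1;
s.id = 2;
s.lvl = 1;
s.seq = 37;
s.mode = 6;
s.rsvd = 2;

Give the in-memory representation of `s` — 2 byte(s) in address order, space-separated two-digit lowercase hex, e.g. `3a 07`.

ad b4

[0+:1] slot=1 & 0x1 = 0x1; word=0x0001
[1+:2] id=2 & 0x3 = 0x2; word=0x0005
[3+:2] lvl=1 & 0x3 = 0x1; word=0x000d
[5+:6] seq=37 & 0x3f = 0x25; word=0x04ad
[11+:3] mode=6 & 0x7 = 0x6; word=0x34ad
[14+:2] rsvd=2 & 0x3 = 0x2; word=0xb4ad
word = 0xb4ad → little-endian bytes:
  [0]=0xad  [1]=0xb4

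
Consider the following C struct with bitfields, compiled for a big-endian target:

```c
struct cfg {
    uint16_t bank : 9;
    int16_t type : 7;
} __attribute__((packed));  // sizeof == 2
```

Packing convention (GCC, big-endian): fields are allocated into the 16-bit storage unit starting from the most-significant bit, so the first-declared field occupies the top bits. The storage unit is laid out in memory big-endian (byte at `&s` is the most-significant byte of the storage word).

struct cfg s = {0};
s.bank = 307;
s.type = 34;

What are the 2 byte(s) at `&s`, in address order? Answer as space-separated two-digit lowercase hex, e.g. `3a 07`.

[7+:9] bank=307 & 0x1ff = 0x133; word=0x9980
[0+:7] type=34 & 0x7f = 0x22; word=0x99a2
word = 0x99a2 → big-endian bytes:
  [0]=0x99  [1]=0xa2

99 a2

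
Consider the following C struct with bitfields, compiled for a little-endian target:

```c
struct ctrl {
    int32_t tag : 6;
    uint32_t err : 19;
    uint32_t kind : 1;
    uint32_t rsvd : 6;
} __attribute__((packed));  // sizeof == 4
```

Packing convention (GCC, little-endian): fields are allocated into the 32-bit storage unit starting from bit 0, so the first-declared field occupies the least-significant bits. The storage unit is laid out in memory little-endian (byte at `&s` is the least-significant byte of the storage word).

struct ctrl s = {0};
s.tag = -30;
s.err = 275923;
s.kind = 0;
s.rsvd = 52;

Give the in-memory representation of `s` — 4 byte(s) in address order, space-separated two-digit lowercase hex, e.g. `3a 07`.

tag:6 = -30 → 0x22 << 0 → word 0x00000022
err:19 = 275923 → 0x435d3 << 6 → word 0x010d74e2
kind:1 = 0 → 0x0 << 25 → word 0x010d74e2
rsvd:6 = 52 → 0x34 << 26 → word 0xd10d74e2
word = 0xd10d74e2 → little-endian bytes:
  [0]=0xe2  [1]=0x74  [2]=0x0d  [3]=0xd1

e2 74 0d d1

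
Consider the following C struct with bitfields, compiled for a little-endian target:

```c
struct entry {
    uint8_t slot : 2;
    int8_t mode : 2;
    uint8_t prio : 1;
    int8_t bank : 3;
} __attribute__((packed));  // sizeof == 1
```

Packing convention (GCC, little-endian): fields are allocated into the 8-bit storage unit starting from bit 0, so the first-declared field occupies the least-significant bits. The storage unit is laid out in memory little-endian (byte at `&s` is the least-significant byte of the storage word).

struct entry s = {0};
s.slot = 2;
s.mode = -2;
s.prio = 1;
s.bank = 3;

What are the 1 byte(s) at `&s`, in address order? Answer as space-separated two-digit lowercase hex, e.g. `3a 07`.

[0+:2] slot=2 & 0x3 = 0x2; word=0x02
[2+:2] mode=-2 & 0x3 = 0x2; word=0x0a
[4+:1] prio=1 & 0x1 = 0x1; word=0x1a
[5+:3] bank=3 & 0x7 = 0x3; word=0x7a
word = 0x7a → little-endian bytes:
  [0]=0x7a

7a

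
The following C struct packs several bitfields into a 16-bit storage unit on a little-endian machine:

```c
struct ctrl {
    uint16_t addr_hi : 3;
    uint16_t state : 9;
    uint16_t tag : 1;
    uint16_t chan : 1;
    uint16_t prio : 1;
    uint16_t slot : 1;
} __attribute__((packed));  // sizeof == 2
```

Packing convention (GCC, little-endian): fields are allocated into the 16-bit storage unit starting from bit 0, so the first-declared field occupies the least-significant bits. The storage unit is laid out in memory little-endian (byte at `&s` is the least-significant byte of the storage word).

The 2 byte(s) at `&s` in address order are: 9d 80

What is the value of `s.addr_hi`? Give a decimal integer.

5

[0]=0x9d [1]=0x80 (little-endian) → word 0x809d
addr_hi [0+:3] = (word>>0) & 0x7 = 5  ←
state [3+:9] = (word>>3) & 0x1ff = 19
tag [12+:1] = (word>>12) & 0x1 = 0
chan [13+:1] = (word>>13) & 0x1 = 0
prio [14+:1] = (word>>14) & 0x1 = 0
slot [15+:1] = (word>>15) & 0x1 = 1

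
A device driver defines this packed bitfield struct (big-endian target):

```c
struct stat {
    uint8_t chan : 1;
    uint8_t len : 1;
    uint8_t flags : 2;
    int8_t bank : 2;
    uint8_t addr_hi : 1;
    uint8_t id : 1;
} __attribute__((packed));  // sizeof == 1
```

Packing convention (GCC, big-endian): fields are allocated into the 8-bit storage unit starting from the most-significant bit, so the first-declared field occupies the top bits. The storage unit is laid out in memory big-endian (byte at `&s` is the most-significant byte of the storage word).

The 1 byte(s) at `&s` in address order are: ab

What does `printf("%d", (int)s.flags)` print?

2

[0]=0xab (big-endian) → word 0xab
chan:1 @ bit 7 → (0xab>>7)&0x1 = 0x1
len:1 @ bit 6 → (0xab>>6)&0x1 = 0x0
flags:2 @ bit 4 → (0xab>>4)&0x3 = 0x2  ←
bank:2 @ bit 2 → (0xab>>2)&0x3 = 0x2
addr_hi:1 @ bit 1 → (0xab>>1)&0x1 = 0x1
id:1 @ bit 0 → (0xab>>0)&0x1 = 0x1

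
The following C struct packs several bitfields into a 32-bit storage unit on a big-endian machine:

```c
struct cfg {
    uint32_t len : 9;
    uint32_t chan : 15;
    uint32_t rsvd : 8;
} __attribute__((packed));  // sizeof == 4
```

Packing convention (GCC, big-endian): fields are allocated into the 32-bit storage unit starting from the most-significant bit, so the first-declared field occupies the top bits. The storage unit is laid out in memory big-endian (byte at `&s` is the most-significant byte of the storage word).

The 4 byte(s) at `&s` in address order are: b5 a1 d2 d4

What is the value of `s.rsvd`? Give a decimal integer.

[0]=0xb5 [1]=0xa1 [2]=0xd2 [3]=0xd4 (big-endian) → word 0xb5a1d2d4
len [23+:9] = (word>>23) & 0x1ff = 363
chan [8+:15] = (word>>8) & 0x7fff = 8658
rsvd [0+:8] = (word>>0) & 0xff = 212  ←

212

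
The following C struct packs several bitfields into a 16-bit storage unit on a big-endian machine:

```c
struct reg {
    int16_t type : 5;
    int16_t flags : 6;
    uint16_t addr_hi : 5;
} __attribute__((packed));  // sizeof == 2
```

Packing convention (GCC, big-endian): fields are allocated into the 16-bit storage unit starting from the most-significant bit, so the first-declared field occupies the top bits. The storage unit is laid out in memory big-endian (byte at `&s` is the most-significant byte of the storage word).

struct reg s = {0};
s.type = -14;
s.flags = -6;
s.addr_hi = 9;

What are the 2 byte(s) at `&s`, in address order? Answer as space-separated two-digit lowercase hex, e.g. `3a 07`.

[11+:5] type=-14 & 0x1f = 0x12; word=0x9000
[5+:6] flags=-6 & 0x3f = 0x3a; word=0x9740
[0+:5] addr_hi=9 & 0x1f = 0x9; word=0x9749
word = 0x9749 → big-endian bytes:
  [0]=0x97  [1]=0x49

97 49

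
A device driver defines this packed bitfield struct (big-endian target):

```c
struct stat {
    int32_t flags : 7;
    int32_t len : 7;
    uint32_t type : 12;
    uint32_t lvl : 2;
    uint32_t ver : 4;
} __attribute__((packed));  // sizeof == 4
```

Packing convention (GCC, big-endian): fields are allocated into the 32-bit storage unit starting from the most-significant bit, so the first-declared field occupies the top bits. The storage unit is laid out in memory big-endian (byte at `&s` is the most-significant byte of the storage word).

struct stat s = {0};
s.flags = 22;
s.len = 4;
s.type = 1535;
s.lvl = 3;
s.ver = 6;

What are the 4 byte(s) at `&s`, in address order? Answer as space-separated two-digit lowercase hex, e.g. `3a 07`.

flags (7b) val=22 bits=0x16 at bit 25: 0x2c000000
len (7b) val=4 bits=0x4 at bit 18: 0x2c100000
type (12b) val=1535 bits=0x5ff at bit 6: 0x2c117fc0
lvl (2b) val=3 bits=0x3 at bit 4: 0x2c117ff0
ver (4b) val=6 bits=0x6 at bit 0: 0x2c117ff6
word = 0x2c117ff6 → big-endian bytes:
  [0]=0x2c  [1]=0x11  [2]=0x7f  [3]=0xf6

2c 11 7f f6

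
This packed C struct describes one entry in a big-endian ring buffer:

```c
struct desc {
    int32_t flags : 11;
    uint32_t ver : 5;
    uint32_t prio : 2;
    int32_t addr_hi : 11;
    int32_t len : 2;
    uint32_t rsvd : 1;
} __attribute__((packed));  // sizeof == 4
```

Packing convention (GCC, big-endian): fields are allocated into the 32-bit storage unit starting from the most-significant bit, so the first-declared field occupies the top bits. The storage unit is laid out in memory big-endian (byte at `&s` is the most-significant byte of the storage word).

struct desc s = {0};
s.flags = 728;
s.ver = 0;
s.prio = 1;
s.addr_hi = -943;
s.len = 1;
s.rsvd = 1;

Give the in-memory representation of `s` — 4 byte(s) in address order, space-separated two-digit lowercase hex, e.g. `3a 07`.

5b 00 62 8b

[21+:11] flags=728 & 0x7ff = 0x2d8; word=0x5b000000
[16+:5] ver=0 & 0x1f = 0x0; word=0x5b000000
[14+:2] prio=1 & 0x3 = 0x1; word=0x5b004000
[3+:11] addr_hi=-943 & 0x7ff = 0x451; word=0x5b006288
[1+:2] len=1 & 0x3 = 0x1; word=0x5b00628a
[0+:1] rsvd=1 & 0x1 = 0x1; word=0x5b00628b
word = 0x5b00628b → big-endian bytes:
  [0]=0x5b  [1]=0x00  [2]=0x62  [3]=0x8b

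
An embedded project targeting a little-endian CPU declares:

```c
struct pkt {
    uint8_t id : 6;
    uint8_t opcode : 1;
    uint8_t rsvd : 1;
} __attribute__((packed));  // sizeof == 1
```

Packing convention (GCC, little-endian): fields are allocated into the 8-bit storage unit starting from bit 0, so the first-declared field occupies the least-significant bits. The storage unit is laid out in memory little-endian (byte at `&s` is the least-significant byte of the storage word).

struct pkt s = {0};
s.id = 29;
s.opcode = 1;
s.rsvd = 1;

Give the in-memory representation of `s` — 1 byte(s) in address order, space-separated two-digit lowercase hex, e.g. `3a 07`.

[0+:6] id=29 & 0x3f = 0x1d; word=0x1d
[6+:1] opcode=1 & 0x1 = 0x1; word=0x5d
[7+:1] rsvd=1 & 0x1 = 0x1; word=0xdd
word = 0xdd → little-endian bytes:
  [0]=0xdd

dd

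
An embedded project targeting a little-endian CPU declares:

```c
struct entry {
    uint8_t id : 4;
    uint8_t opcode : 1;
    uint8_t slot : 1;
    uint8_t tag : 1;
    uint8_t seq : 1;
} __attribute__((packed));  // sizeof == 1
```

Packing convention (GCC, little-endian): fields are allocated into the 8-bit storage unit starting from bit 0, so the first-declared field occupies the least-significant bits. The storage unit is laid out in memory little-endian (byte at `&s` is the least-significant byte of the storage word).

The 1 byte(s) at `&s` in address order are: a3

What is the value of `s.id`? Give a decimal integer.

3

[0]=0xa3 (little-endian) → word 0xa3
id:4 @ bit 0 → (0xa3>>0)&0xf = 0x3  ←
opcode:1 @ bit 4 → (0xa3>>4)&0x1 = 0x0
slot:1 @ bit 5 → (0xa3>>5)&0x1 = 0x1
tag:1 @ bit 6 → (0xa3>>6)&0x1 = 0x0
seq:1 @ bit 7 → (0xa3>>7)&0x1 = 0x1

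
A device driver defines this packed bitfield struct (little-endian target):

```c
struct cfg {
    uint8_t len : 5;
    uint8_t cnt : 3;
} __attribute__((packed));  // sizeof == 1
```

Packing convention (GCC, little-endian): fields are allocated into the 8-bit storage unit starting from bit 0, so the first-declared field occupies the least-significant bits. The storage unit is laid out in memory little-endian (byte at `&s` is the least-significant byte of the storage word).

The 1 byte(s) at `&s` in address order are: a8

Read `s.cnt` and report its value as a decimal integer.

[0]=0xa8 (little-endian) → word 0xa8
len:5 @ bit 0 → (0xa8>>0)&0x1f = 0x8
cnt:3 @ bit 5 → (0xa8>>5)&0x7 = 0x5  ←

5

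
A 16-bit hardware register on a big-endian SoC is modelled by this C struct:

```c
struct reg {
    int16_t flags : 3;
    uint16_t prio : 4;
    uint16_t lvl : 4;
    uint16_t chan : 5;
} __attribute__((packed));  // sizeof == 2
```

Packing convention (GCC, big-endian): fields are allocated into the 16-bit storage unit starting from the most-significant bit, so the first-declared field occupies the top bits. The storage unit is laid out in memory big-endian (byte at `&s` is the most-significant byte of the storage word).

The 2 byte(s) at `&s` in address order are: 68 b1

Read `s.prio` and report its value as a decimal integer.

4

[0]=0x68 [1]=0xb1 (big-endian) → word 0x68b1
flags:3 @ bit 13 → (0x68b1>>13)&0x7 = 0x3
prio:4 @ bit 9 → (0x68b1>>9)&0xf = 0x4  ←
lvl:4 @ bit 5 → (0x68b1>>5)&0xf = 0x5
chan:5 @ bit 0 → (0x68b1>>0)&0x1f = 0x11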